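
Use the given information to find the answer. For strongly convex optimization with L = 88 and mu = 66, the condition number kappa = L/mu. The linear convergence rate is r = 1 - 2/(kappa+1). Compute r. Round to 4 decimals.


Step 1: Compute the condition number.
kappa = L/mu = 88/66 = 1.3333
Step 2: Compute the convergence rate.
r = 1 - 2/(kappa + 1) = 1 - 2*mu/(L + mu) = (L - mu)/(L + mu) = 22/154 = 0.1429


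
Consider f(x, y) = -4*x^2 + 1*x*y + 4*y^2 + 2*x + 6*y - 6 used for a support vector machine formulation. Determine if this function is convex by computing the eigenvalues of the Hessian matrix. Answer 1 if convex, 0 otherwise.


The Hessian of f(x,y) = -4*x^2 + 1*x*y + 4*y^2 + 2*x + 6*y - 6 is:
H = [[-8, 1], [1, 8]]
Trace = -8 + 8 = 0
Determinant = -8*8 - (1)^2 = -65
Discriminant = (0)^2 - 4*-65 = 260.0
Eigenvalues: lambda_1 = -8.0623, lambda_2 = 8.0623
The function is not convex.

0


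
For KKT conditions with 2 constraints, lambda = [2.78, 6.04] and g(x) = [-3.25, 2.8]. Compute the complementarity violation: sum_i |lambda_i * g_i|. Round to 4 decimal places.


KKT complementary slackness check:
lambda_1 * g_1 = 2.78 * -3.25 = -9.035
lambda_2 * g_2 = 6.04 * 2.8 = 16.912
Total violation = 9.035 + 16.912 = 25.947


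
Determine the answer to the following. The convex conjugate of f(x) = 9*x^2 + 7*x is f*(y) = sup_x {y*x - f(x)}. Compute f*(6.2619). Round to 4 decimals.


f*(y) = sup_x {y*x - a*x^2 - b*x} = sup_x {(y-b)*x - a*x^2}
FOC: (y - b) - 2a*x = 0 => x* = (y - b)/(2a)
x* = (6.2619 - 7)/(2*9) = -0.041
f*(6.2619) = (y-b)^2/(4a) = (6.2619 - 7)^2/(4*9)
= 0.5448/36 = 0.0151


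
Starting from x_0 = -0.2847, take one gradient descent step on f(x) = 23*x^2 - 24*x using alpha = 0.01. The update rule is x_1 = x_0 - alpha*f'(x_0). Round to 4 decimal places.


We compute the gradient at x_0 and apply the update.
f'(x) = 46*x - 24
f'(-0.2847) = 46*-0.2847 - 24 = -37.0962
x_1 = -0.2847 - 0.01*-37.0962 = 0.0863


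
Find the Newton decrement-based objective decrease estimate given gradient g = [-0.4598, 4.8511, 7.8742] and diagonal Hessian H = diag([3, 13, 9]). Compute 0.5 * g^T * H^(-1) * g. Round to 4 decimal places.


Step 1: H is diagonal, so H^(-1) * g = [-0.1533, 0.3732, 0.8749].
Step 2: g^T H^(-1) g = sum_i g_i^2 / H_ii
  = (-0.4598)^2/3 + (4.8511)^2/13 + (7.8742)^2/9
  = 0.0705 + 1.8102 + 6.8892 = 8.7699
Step 3: Objective decrease = 0.5 * g^T H^(-1) g = 4.385


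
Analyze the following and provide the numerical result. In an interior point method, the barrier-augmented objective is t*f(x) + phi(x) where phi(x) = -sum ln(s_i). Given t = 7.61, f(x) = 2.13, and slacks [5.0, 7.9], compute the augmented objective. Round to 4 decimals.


Step 1: Compute log-barrier.
ln values: [1.6094, 2.0669]
phi = -(1.6094 + 2.0669) = -3.6763
Step 2: Compute augmented objective.
t*f(x) = 7.61*2.13 = 16.2093
Total = 16.2093 - 3.6763 = 12.533


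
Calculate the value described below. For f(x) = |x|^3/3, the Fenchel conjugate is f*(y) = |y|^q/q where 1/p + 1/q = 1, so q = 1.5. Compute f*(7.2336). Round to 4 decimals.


The conjugate exponent q satisfies 1/p + 1/q = 1.
p = 3, so q = 3/(3 - 1) = 1.5
|y|^q = 7.2336^1.5 = 19.455
f*(7.2336) = 19.455 / 1.5 = 12.97


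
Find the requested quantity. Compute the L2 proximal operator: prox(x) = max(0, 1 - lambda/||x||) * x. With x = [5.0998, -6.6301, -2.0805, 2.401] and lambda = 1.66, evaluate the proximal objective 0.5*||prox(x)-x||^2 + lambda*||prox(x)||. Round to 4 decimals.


Step 1: Compute ||x||.
||x|| = 8.9476
Step 2: Compute scaling factor.
scale = max(0, 1 - 1.66/8.9476) = 0.8145
Step 3: prox(x) = [4.1537, -5.4001, -1.6945, 1.9556]
||prox(x)|| = 7.2876
Step 4: Proximal objective.
0.5*||prox-x||^2 = 1.3778
lambda*||prox|| = 12.0974
Total = 13.4752


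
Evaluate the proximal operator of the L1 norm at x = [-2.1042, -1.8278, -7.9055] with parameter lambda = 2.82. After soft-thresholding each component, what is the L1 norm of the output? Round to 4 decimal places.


Soft-thresholding with lambda = 2.82:
prox(-2.1042) = sign(-2.1042)*max(|-2.1042| - 2.82, 0) = 0.0
prox(-1.8278) = sign(-1.8278)*max(|-1.8278| - 2.82, 0) = 0.0
prox(-7.9055) = sign(-7.9055)*max(|-7.9055| - 2.82, 0) = -5.0855
prox(x) = [0.0, 0.0, -5.0855]
||prox(x)||_1 = 0.0 + 0.0 + 5.0855 = 5.0855


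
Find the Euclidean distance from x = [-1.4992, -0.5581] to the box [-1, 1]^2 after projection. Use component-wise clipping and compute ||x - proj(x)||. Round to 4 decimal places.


Project each component onto [-1, 1].
clip(-1.4992) = -1.0, clip(-0.5581) = -0.5581
Projection = [-1.0, -0.5581]
Squared diffs: [0.2492, 0.0]
Distance = sqrt(0.2492) = 0.4992


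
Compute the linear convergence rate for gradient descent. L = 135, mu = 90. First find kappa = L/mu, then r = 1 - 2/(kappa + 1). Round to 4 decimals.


Step 1: Compute the condition number.
kappa = L/mu = 135/90 = 1.5
Step 2: Compute the convergence rate.
r = 1 - 2/(kappa + 1) = 1 - 2*mu/(L + mu) = (L - mu)/(L + mu) = 45/225 = 0.2


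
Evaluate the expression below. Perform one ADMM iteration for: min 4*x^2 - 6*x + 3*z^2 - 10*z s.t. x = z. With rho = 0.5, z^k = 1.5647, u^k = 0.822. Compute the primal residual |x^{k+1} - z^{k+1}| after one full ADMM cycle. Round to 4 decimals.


ADMM iteration with rho = 0.5, z^k = 1.5647, u^k = 0.822
Step 1: x-update.
Minimize 4*x^2 - 6*x + (0.5/2)*(x - 1.5647 + 0.822)^2
FOC: (2*4 + 0.5)*x = 6 + 0.5*(1.5647 - 0.822)
x^{k+1} = 0.7496
Step 2: z-update.
Minimize 3*z^2 - 10*z + (0.5/2)*(0.7496 - z + 0.822)^2
FOC: (2*3 + 0.5)*z = 10 + 0.5*(0.7496 + 0.822)
z^{k+1} = 1.6594
Step 3: u-update.
u^{k+1} = 0.822 + 0.7496 - 1.6594 = -0.0878
Step 4: Primal residual = |0.7496 - 1.6594| = 0.9098


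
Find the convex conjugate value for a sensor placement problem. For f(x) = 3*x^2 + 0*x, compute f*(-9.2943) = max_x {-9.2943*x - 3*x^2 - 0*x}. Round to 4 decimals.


f*(y) = sup_x {y*x - a*x^2 - b*x} = sup_x {(y-b)*x - a*x^2}
FOC: (y - b) - 2a*x = 0 => x* = (y - b)/(2a)
x* = (-9.2943 - 0)/(2*3) = -1.5491
f*(-9.2943) = (y-b)^2/(4a) = (-9.2943 - 0)^2/(4*3)
= 86.384/12 = 7.1987


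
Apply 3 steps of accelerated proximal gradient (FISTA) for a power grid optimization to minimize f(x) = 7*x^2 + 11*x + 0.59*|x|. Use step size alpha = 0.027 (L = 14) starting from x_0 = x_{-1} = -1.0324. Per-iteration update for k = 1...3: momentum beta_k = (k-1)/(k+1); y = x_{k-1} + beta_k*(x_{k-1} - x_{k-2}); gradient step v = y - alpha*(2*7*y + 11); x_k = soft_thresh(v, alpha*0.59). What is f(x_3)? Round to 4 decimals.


FISTA on f(x) = 7*x^2 + 11*x + 0.59*|x|
L = 14, alpha = 0.027
Iteration 1: beta = 0.0, y = -1.0324 + 0.0*(-1.0324 + 1.0324) = -1.0324
  grad(y) = -3.4536, v = y - alpha*grad = -0.9392
  prox(v) = soft_thresh(-0.9392, 0.0159) = -0.9232
Iteration 2: beta = 0.3333, y = -0.9232 + 0.3333*(-0.9232 + 1.0324) = -0.8868
  grad(y) = -1.4156, v = y - alpha*grad = -0.8486
  prox(v) = soft_thresh(-0.8486, 0.0159) = -0.8327
Iteration 3: beta = 0.5, y = -0.8327 + 0.5*(-0.8327 + 0.9232) = -0.7874
  grad(y) = -0.0237, v = y - alpha*grad = -0.7868
  prox(v) = soft_thresh(-0.7868, 0.0159) = -0.7708
f(x_3) = 7*(-0.7708)^2 + 11*(-0.7708) + 0.59*|-0.7708| = -3.8651


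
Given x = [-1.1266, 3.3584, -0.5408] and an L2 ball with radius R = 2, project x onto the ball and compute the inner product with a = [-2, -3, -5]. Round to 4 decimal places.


Step 1: Compute ||x|| (intermediates to 6 decimals).
||x|| = sqrt((-1.1266)^2 + 3.3584^2 + (-0.5408)^2) = 3.58337
Step 2: Project.
Since ||x|| > R, scale = R/||x|| = 2/3.58337 = 0.558134, proj(x) = scale * x
proj(x) = [-0.628794, 1.874437, -0.301839]
Step 3: Dot product.
a^T * proj(x) = -2*(-0.628794) - 3*1.874437 - 5*(-0.301839) = -2.8565


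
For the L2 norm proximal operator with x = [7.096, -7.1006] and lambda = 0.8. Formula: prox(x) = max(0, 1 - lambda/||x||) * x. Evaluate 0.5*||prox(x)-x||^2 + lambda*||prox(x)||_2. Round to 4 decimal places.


Step 1: Compute ||x||.
||x|| = 10.0385
Step 2: Compute scaling factor.
scale = max(0, 1 - 0.8/10.0385) = 0.9203
Step 3: prox(x) = [6.5305, -6.5347]
||prox(x)|| = 9.2385
Step 4: Proximal objective.
0.5*||prox-x||^2 = 0.32
lambda*||prox|| = 7.3908
Total = 7.7108


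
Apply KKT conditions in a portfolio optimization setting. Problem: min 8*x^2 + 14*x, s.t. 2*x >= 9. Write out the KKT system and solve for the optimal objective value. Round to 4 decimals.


Step 1: Try lambda = 0 (constraint inactive).
x_unc = -14/(2*8) = -0.875
Check: 2*-0.875 = -1.75 < 9 -- violated!
Step 2: Constraint must be active: 2*x = 9
x* = 9/2 = 4.5
lambda = (2*8*4.5 + 14)/2 = 43.0
Step 3: Compute optimal value.
f(x*) = 8*4.5^2 + 14*4.5 = 225.0


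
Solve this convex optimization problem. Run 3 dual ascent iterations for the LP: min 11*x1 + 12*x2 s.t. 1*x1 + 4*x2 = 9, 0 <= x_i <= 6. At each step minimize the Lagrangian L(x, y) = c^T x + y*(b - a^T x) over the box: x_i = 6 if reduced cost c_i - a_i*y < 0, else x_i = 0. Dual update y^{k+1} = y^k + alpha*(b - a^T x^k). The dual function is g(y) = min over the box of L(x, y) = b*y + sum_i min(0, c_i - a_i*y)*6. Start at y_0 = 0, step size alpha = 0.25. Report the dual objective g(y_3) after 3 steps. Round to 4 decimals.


Dual ascent for LP: min 11*x1 + 12*x2, 1*x1 + 4*x2 = 9, 0 <= x_i <= 6
Step 1: y^k = 0.0, reduced costs: (11.0, 12.0)
  x^k = (0.0, 0.0), subgradient = b - a^T x = 9.0
  y^{k+1} = 0.0 + 0.25*9.0 = 2.25
Step 2: y^k = 2.25, reduced costs: (8.75, 3.0)
  x^k = (0.0, 0.0), subgradient = b - a^T x = 9.0
  y^{k+1} = 2.25 + 0.25*9.0 = 4.5
Step 3: y^k = 4.5, reduced costs: (6.5, -6.0)
  x^k = (0.0, 6.0), subgradient = b - a^T x = -15.0
  y^{k+1} = 4.5 + 0.25*-15.0 = 0.75
Dual objective at y_3 = 0.75: reduced costs (10.25, 9.0), box minimizer x = (0.0, 0.0)
g(y_3) = b*y + (c1 - a1*y)*x1 + (c2 - a2*y)*x2 = 9*0.75 + 10.25*0.0 + 9.0*0.0 = 6.75 + 0.0 + 0.0 = 6.75


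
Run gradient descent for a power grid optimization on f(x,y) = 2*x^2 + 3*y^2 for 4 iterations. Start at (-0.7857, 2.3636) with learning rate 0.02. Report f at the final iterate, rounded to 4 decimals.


Gradient descent on f(x,y) = 2*x^2 + 3*y^2.
Starting point: (-0.7857, 2.3636), alpha = 0.02
Step 1: grad_x = 2*2*-0.7857 = -3.1428, grad_y = 2*3*2.3636 = 14.1816
  x_1 = -0.7857 - 0.02*-3.1428 = -0.7228
  y_1 = 2.3636 - 0.02*14.1816 = 2.08
Step 2: grad_x = 2*2*-0.7228 = -2.8914, grad_y = 2*3*2.08 = 12.4798
  x_2 = -0.7228 - 0.02*-2.8914 = -0.665
  y_2 = 2.08 - 0.02*12.4798 = 1.8304
Step 3: grad_x = 2*2*-0.665 = -2.6601, grad_y = 2*3*1.8304 = 10.9822
  x_3 = -0.665 - 0.02*-2.6601 = -0.6118
  y_3 = 1.8304 - 0.02*10.9822 = 1.6107
Step 4: grad_x = 2*2*-0.6118 = -2.4473, grad_y = 2*3*1.6107 = 9.6644
  x_4 = -0.6118 - 0.02*-2.4473 = -0.5629
  y_4 = 1.6107 - 0.02*9.6644 = 1.4174
f(-0.5629, 1.4174) = 2*(-0.5629)^2 + 3*1.4174^2 = 6.6611


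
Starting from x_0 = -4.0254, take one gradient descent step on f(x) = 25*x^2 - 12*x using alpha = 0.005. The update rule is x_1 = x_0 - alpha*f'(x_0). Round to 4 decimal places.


We compute the gradient at x_0 and apply the update.
f'(x) = 50*x - 12
f'(-4.0254) = 50*-4.0254 - 12 = -213.27
x_1 = -4.0254 - 0.005*-213.27 = -2.9591


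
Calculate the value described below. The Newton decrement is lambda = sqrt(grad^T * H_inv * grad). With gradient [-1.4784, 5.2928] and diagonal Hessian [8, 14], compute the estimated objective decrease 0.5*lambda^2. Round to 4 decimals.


Step 1: H is diagonal, so H^(-1) * g = [-0.1848, 0.3781].
Step 2: g^T H^(-1) g = sum_i g_i^2 / H_ii
  = (-1.4784)^2/8 + (5.2928)^2/14
  = 0.2732 + 2.001 = 2.2742
Step 3: Objective decrease = 0.5 * g^T H^(-1) g = 1.1371


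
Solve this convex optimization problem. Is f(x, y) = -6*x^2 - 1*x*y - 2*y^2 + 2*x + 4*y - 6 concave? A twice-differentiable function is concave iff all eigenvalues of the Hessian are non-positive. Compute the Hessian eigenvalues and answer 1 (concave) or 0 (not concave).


The Hessian of f(x,y) = -6*x^2 - 1*x*y - 2*y^2 + 2*x + 4*y - 6 is:
H = [[-12, -1], [-1, -4]]
Trace = -12 - 4 = -16
Determinant = -12*-4 - (-1)^2 = 47
Discriminant = (-16)^2 - 4*47 = 68.0
Eigenvalues: lambda_1 = -12.1231, lambda_2 = -3.8769
The function is concave.

1


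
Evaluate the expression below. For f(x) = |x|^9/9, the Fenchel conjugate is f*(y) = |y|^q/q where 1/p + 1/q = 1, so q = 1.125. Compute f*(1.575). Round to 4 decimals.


The conjugate exponent q satisfies 1/p + 1/q = 1.
p = 9, so q = 9/(9 - 1) = 1.125
|y|^q = 1.575^1.125 = 1.667
f*(1.575) = 1.667 / 1.125 = 1.4818


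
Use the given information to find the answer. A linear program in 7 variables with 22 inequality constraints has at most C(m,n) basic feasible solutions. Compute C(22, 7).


Each vertex corresponds to some choice of n active constraints out of m, so the number of vertices is at most C(m, n) = m! / (n!(m-n)!).
m = 22, n = 7
Numerator: 22 * 21 * 20 * 19 * 18 * 17 * 16
Denominator: 7! = 5040
C(22, 7) = 170544


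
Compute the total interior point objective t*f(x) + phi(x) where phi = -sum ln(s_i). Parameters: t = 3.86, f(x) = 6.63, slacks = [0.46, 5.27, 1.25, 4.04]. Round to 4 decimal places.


Step 1: Compute log-barrier.
ln values: [-0.7765, 1.662, 0.2231, 1.3962]
phi = -(-0.7765 + 1.662 + 0.2231 + 1.3962) = -2.5049
Step 2: Compute augmented objective.
t*f(x) = 3.86*6.63 = 25.5918
Total = 25.5918 - 2.5049 = 23.0869


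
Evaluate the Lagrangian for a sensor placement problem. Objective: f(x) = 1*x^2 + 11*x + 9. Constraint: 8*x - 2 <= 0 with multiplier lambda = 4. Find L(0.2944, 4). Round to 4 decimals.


Step 1: Evaluate f(x).
f(0.2944) = 1*0.2944^2 + 11*0.2944 + 9 = 12.3251
Step 2: Evaluate g(x).
g(0.2944) = 8*0.2944 - 2 = 0.3552
Step 3: Compute Lagrangian.
L = 12.3251 + 4*0.3552 = 13.7459


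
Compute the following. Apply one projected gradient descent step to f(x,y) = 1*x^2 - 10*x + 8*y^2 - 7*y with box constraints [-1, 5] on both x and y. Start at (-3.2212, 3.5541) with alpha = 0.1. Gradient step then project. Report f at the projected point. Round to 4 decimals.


Step 1: Compute gradient at (-3.2212, 3.5541).
grad_x = 2*1*-3.2212 - 10 = -16.4424
grad_y = 2*8*3.5541 - 7 = 49.8656
Step 2: Gradient step.
x_raw = -3.2212 - 0.1*-16.4424 = -1.577
y_raw = 3.5541 - 0.1*49.8656 = -1.4325
Step 3: Project onto [-1, 5].
x_proj = clip(-1.577) = -1.0
y_proj = clip(-1.4325) = -1.0
Step 4: Evaluate f.
f(-1.0, -1.0) = 26.0


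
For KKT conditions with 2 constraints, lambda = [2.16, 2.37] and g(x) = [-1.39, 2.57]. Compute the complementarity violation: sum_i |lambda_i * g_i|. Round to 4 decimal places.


KKT complementary slackness check:
lambda_1 * g_1 = 2.16 * -1.39 = -3.0024
lambda_2 * g_2 = 2.37 * 2.57 = 6.0909
Total violation = 3.0024 + 6.0909 = 9.0933


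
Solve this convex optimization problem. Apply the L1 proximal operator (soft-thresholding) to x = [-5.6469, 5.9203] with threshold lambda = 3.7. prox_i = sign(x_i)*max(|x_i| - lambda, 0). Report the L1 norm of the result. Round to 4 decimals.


Soft-thresholding with lambda = 3.7:
prox(-5.6469) = sign(-5.6469)*max(|-5.6469| - 3.7, 0) = -1.9469
prox(5.9203) = sign(5.9203)*max(|5.9203| - 3.7, 0) = 2.2203
prox(x) = [-1.9469, 2.2203]
||prox(x)||_1 = 1.9469 + 2.2203 = 4.1672


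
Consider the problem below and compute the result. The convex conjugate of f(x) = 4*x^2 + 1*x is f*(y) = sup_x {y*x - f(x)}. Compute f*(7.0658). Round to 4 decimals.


f*(y) = sup_x {y*x - a*x^2 - b*x} = sup_x {(y-b)*x - a*x^2}
FOC: (y - b) - 2a*x = 0 => x* = (y - b)/(2a)
x* = (7.0658 - 1)/(2*4) = 0.7582
f*(7.0658) = (y-b)^2/(4a) = (7.0658 - 1)^2/(4*4)
= 36.7939/16 = 2.2996


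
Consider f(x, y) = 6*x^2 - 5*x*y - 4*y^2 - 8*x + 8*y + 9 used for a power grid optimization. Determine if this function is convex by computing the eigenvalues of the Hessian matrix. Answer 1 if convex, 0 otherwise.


The Hessian of f(x,y) = 6*x^2 - 5*x*y - 4*y^2 - 8*x + 8*y + 9 is:
H = [[12, -5], [-5, -8]]
Trace = 12 - 8 = 4
Determinant = 12*-8 - (-5)^2 = -121
Discriminant = (4)^2 - 4*-121 = 500.0
Eigenvalues: lambda_1 = -9.1803, lambda_2 = 13.1803
The function is not convex.

0


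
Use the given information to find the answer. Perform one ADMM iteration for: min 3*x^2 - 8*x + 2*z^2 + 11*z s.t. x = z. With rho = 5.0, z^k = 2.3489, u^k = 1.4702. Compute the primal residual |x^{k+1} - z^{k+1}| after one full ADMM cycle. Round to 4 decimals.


ADMM iteration with rho = 5.0, z^k = 2.3489, u^k = 1.4702
Step 1: x-update.
Minimize 3*x^2 - 8*x + (5.0/2)*(x - 2.3489 + 1.4702)^2
FOC: (2*3 + 5.0)*x = 8 + 5.0*(2.3489 - 1.4702)
x^{k+1} = 1.1267
Step 2: z-update.
Minimize 2*z^2 + 11*z + (5.0/2)*(1.1267 - z + 1.4702)^2
FOC: (2*2 + 5.0)*z = -11 + 5.0*(1.1267 + 1.4702)
z^{k+1} = 0.2205
Step 3: u-update.
u^{k+1} = 1.4702 + 1.1267 - 0.2205 = 2.3764
Step 4: Primal residual = |1.1267 - 0.2205| = 0.9062


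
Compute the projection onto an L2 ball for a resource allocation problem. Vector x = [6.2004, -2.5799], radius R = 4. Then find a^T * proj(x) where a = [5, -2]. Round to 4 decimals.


Step 1: Compute ||x|| (intermediates to 6 decimals).
||x|| = sqrt(6.2004^2 + (-2.5799)^2) = 6.715716
Step 2: Project.
Since ||x|| > R, scale = R/||x|| = 4/6.715716 = 0.595618, proj(x) = scale * x
proj(x) = [3.69307, -1.536635]
Step 3: Dot product.
a^T * proj(x) = 5*3.69307 - 2*(-1.536635) = 21.5386


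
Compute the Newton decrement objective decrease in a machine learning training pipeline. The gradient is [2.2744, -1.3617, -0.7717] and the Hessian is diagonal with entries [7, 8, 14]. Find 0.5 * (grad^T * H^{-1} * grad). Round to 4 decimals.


Step 1: H is diagonal, so H^(-1) * g = [0.3249, -0.1702, -0.0551].
Step 2: g^T H^(-1) g = sum_i g_i^2 / H_ii
  = (2.2744)^2/7 + (-1.3617)^2/8 + (-0.7717)^2/14
  = 0.739 + 0.2318 + 0.0425 = 1.0133
Step 3: Objective decrease = 0.5 * g^T H^(-1) g = 0.5067


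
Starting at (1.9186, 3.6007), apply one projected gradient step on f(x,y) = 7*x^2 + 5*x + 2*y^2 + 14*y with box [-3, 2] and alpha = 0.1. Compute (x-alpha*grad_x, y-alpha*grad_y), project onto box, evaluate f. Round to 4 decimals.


Step 1: Compute gradient at (1.9186, 3.6007).
grad_x = 2*7*1.9186 + 5 = 31.8604
grad_y = 2*2*3.6007 + 14 = 28.4028
Step 2: Gradient step.
x_raw = 1.9186 - 0.1*31.8604 = -1.2674
y_raw = 3.6007 - 0.1*28.4028 = 0.7604
Step 3: Project onto [-3, 2].
x_proj = clip(-1.2674) = -1.2674
y_proj = clip(0.7604) = 0.7604
Step 4: Evaluate f.
f(-1.2674, 0.7604) = 16.71


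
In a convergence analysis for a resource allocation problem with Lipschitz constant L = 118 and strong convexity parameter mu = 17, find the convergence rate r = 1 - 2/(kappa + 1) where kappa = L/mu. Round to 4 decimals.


Step 1: Compute the condition number.
kappa = L/mu = 118/17 = 6.9412
Step 2: Compute the convergence rate.
r = 1 - 2/(kappa + 1) = 1 - 2*mu/(L + mu) = (L - mu)/(L + mu) = 101/135 = 0.7481


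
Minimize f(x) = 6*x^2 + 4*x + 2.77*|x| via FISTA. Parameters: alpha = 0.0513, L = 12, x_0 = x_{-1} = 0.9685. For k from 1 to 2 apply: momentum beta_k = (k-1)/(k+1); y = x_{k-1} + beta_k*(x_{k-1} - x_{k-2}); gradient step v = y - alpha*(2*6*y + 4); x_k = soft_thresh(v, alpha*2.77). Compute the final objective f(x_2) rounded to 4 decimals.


FISTA on f(x) = 6*x^2 + 4*x + 2.77*|x|
L = 12, alpha = 0.0513
Iteration 1: beta = 0.0, y = 0.9685 + 0.0*(0.9685 - 0.9685) = 0.9685
  grad(y) = 15.622, v = y - alpha*grad = 0.1671
  prox(v) = soft_thresh(0.1671, 0.1421) = 0.025
Iteration 2: beta = 0.3333, y = 0.025 + 0.3333*(0.025 - 0.9685) = -0.2895
  grad(y) = 0.5258, v = y - alpha*grad = -0.3165
  prox(v) = soft_thresh(-0.3165, 0.1421) = -0.1744
f(x_2) = 6*(-0.1744)^2 + 4*(-0.1744) + 2.77*|-0.1744| = -0.032


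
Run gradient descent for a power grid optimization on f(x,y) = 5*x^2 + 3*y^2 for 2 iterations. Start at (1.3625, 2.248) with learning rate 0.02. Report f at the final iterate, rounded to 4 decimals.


Gradient descent on f(x,y) = 5*x^2 + 3*y^2.
Starting point: (1.3625, 2.248), alpha = 0.02
Step 1: grad_x = 2*5*1.3625 = 13.625, grad_y = 2*3*2.248 = 13.488
  x_1 = 1.3625 - 0.02*13.625 = 1.09
  y_1 = 2.248 - 0.02*13.488 = 1.9782
Step 2: grad_x = 2*5*1.09 = 10.9, grad_y = 2*3*1.9782 = 11.8694
  x_2 = 1.09 - 0.02*10.9 = 0.872
  y_2 = 1.9782 - 0.02*11.8694 = 1.7409
f(0.872, 1.7409) = 5*0.872^2 + 3*1.7409^2 = 12.8936


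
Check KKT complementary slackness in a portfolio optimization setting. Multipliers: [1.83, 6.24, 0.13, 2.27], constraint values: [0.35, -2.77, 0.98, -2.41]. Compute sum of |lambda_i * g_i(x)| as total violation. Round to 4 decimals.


KKT complementary slackness check:
lambda_1 * g_1 = 1.83 * 0.35 = 0.6405
lambda_2 * g_2 = 6.24 * -2.77 = -17.2848
lambda_3 * g_3 = 0.13 * 0.98 = 0.1274
lambda_4 * g_4 = 2.27 * -2.41 = -5.4707
Total violation = 0.6405 + 17.2848 + 0.1274 + 5.4707 = 23.5234


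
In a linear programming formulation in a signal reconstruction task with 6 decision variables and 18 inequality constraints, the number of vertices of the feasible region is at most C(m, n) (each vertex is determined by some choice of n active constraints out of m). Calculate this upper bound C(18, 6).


Each vertex corresponds to some choice of n active constraints out of m, so the number of vertices is at most C(m, n) = m! / (n!(m-n)!).
m = 18, n = 6
Numerator: 18 * 17 * 16 * 15 * 14 * 13
Denominator: 6! = 720
C(18, 6) = 18564


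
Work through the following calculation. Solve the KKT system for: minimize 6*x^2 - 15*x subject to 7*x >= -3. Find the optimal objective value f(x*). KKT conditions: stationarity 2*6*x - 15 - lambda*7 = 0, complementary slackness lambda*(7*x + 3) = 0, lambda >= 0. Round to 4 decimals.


Step 1: Try lambda = 0 (constraint inactive).
Stationarity: 2*6*x - 15 = 0
x* = 15/(2*6) = 1.25
Check constraint: 7*1.25 = 8.75 >= -3 -- satisfied.
Step 2: Compute optimal value.
f(x*) = 6*1.25^2 - 15*1.25 = -9.375


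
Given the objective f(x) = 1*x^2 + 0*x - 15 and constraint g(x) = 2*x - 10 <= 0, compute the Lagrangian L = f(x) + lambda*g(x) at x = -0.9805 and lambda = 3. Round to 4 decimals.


Step 1: Evaluate f(x).
f(-0.9805) = 1*(-0.9805)^2 + 0*(-0.9805) - 15 = -14.0386
Step 2: Evaluate g(x).
g(-0.9805) = 2*-0.9805 - 10 = -11.961
Step 3: Compute Lagrangian.
L = -14.0386 + 3*-11.961 = -49.9216


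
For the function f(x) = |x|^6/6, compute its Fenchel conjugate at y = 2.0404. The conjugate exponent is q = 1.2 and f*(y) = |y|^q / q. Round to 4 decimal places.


The conjugate exponent q satisfies 1/p + 1/q = 1.
p = 6, so q = 6/(6 - 1) = 1.2
|y|^q = 2.0404^1.2 = 2.3532
f*(2.0404) = 2.3532 / 1.2 = 1.961


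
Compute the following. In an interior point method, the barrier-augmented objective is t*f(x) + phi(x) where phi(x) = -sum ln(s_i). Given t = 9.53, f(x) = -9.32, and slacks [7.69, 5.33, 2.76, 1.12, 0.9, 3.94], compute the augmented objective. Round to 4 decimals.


Step 1: Compute log-barrier.
ln values: [2.0399, 1.6734, 1.0152, 0.1133, -0.1054, 1.3712]
phi = -(2.0399 + 1.6734 + 1.0152 + 0.1133 - 0.1054 + 1.3712) = -6.1077
Step 2: Compute augmented objective.
t*f(x) = 9.53*-9.32 = -88.8196
Total = -88.8196 - 6.1077 = -94.9273


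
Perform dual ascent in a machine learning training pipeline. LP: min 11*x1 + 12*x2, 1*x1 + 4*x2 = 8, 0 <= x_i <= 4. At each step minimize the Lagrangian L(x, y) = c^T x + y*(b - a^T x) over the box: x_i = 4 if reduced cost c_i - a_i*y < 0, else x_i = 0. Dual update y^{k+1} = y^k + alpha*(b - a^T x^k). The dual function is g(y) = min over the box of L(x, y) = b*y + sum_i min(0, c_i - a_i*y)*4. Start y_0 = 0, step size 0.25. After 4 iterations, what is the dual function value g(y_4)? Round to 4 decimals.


Dual ascent for LP: min 11*x1 + 12*x2, 1*x1 + 4*x2 = 8, 0 <= x_i <= 4
Step 1: y^k = 0.0, reduced costs: (11.0, 12.0)
  x^k = (0.0, 0.0), subgradient = b - a^T x = 8.0
  y^{k+1} = 0.0 + 0.25*8.0 = 2.0
Step 2: y^k = 2.0, reduced costs: (9.0, 4.0)
  x^k = (0.0, 0.0), subgradient = b - a^T x = 8.0
  y^{k+1} = 2.0 + 0.25*8.0 = 4.0
Step 3: y^k = 4.0, reduced costs: (7.0, -4.0)
  x^k = (0.0, 4.0), subgradient = b - a^T x = -8.0
  y^{k+1} = 4.0 + 0.25*-8.0 = 2.0
Step 4: y^k = 2.0, reduced costs: (9.0, 4.0)
  x^k = (0.0, 0.0), subgradient = b - a^T x = 8.0
  y^{k+1} = 2.0 + 0.25*8.0 = 4.0
Dual objective at y_4 = 4.0: reduced costs (7.0, -4.0), box minimizer x = (0.0, 4.0)
g(y_4) = b*y + (c1 - a1*y)*x1 + (c2 - a2*y)*x2 = 8*4.0 + 7.0*0.0 + (-4.0)*4.0 = 32.0 + 0.0 - 16.0 = 16.0


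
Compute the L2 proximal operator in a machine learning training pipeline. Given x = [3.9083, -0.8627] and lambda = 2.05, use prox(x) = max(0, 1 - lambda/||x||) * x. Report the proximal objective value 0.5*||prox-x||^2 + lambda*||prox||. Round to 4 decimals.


Step 1: Compute ||x||.
||x|| = 4.0024
Step 2: Compute scaling factor.
scale = max(0, 1 - 2.05/4.0024) = 0.4878
Step 3: prox(x) = [1.9065, -0.4208]
||prox(x)|| = 1.9524
Step 4: Proximal objective.
0.5*||prox-x||^2 = 2.1013
lambda*||prox|| = 4.0024
Total = 6.1036


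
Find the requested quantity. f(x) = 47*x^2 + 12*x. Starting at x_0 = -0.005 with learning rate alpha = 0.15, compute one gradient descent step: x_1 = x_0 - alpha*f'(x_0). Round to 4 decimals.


We compute the gradient at x_0 and apply the update.
f'(x) = 94*x + 12
f'(-0.005) = 94*-0.005 + 12 = 11.53
x_1 = -0.005 - 0.15*11.53 = -1.7345


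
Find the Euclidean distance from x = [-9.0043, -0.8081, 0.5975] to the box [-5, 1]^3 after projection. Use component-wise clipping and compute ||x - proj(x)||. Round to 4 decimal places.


Project each component onto [-5, 1].
clip(-9.0043) = -5.0, clip(-0.8081) = -0.8081, clip(0.5975) = 0.5975
Projection = [-5.0, -0.8081, 0.5975]
Squared diffs: [16.0344, 0.0, 0.0]
Distance = sqrt(16.0344) = 4.0043


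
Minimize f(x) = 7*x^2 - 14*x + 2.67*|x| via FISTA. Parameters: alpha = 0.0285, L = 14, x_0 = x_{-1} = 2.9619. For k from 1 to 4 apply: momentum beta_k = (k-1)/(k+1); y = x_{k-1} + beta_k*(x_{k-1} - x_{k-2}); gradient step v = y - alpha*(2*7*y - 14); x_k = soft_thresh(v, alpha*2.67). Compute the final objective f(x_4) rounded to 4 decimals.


FISTA on f(x) = 7*x^2 - 14*x + 2.67*|x|
L = 14, alpha = 0.0285
Iteration 1: beta = 0.0, y = 2.9619 + 0.0*(2.9619 - 2.9619) = 2.9619
  grad(y) = 27.4666, v = y - alpha*grad = 2.1791
  prox(v) = soft_thresh(2.1791, 0.0761) = 2.103
Iteration 2: beta = 0.3333, y = 2.103 + 0.3333*(2.103 - 2.9619) = 1.8167
  grad(y) = 11.4339, v = y - alpha*grad = 1.4908
  prox(v) = soft_thresh(1.4908, 0.0761) = 1.4147
Iteration 3: beta = 0.5, y = 1.4147 + 0.5*(1.4147 - 2.103) = 1.0706
  grad(y) = 0.9886, v = y - alpha*grad = 1.0424
  prox(v) = soft_thresh(1.0424, 0.0761) = 0.9663
Iteration 4: beta = 0.6, y = 0.9663 + 0.6*(0.9663 - 1.4147) = 0.6973
  grad(y) = -4.2377, v = y - alpha*grad = 0.8181
  prox(v) = soft_thresh(0.8181, 0.0761) = 0.742
f(x_4) = 7*0.742^2 - 14*0.742 + 2.67*|0.742| = -4.5529


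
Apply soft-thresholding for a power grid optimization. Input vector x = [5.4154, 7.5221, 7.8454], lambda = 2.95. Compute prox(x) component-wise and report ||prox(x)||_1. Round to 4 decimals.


Soft-thresholding with lambda = 2.95:
prox(5.4154) = sign(5.4154)*max(|5.4154| - 2.95, 0) = 2.4654
prox(7.5221) = sign(7.5221)*max(|7.5221| - 2.95, 0) = 4.5721
prox(7.8454) = sign(7.8454)*max(|7.8454| - 2.95, 0) = 4.8954
prox(x) = [2.4654, 4.5721, 4.8954]
||prox(x)||_1 = 2.4654 + 4.5721 + 4.8954 = 11.9329


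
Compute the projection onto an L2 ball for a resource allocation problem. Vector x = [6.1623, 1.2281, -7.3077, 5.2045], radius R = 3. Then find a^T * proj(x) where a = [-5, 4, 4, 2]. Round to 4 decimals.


Step 1: Compute ||x|| (intermediates to 6 decimals).
||x|| = sqrt(6.1623^2 + 1.2281^2 + (-7.3077)^2 + 5.2045^2) = 10.953149
Step 2: Project.
Since ||x|| > R, scale = R/||x|| = 3/10.953149 = 0.273894, proj(x) = scale * x
proj(x) = [1.687817, 0.336369, -2.001535, 1.425481]
Step 3: Dot product.
a^T * proj(x) = -5*1.687817 + 4*0.336369 + 4*(-2.001535) + 2*1.425481 = -12.2488


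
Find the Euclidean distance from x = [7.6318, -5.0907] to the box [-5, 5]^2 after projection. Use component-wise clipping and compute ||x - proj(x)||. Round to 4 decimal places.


Project each component onto [-5, 5].
clip(7.6318) = 5.0, clip(-5.0907) = -5.0
Projection = [5.0, -5.0]
Squared diffs: [6.9264, 0.0082]
Distance = sqrt(6.9346) = 2.6334


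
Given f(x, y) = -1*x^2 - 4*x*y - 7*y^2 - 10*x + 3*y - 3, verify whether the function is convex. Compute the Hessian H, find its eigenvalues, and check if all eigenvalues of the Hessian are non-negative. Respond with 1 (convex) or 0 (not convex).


The Hessian of f(x,y) = -1*x^2 - 4*x*y - 7*y^2 - 10*x + 3*y - 3 is:
H = [[-2, -4], [-4, -14]]
Trace = -2 - 14 = -16
Determinant = -2*-14 - (-4)^2 = 12
Discriminant = (-16)^2 - 4*12 = 208.0
Eigenvalues: lambda_1 = -15.2111, lambda_2 = -0.7889
The function is not convex.

0


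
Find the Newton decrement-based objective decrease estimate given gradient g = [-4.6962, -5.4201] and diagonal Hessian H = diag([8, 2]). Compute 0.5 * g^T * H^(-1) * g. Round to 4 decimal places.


Step 1: H is diagonal, so H^(-1) * g = [-0.587, -2.7101].
Step 2: g^T H^(-1) g = sum_i g_i^2 / H_ii
  = (-4.6962)^2/8 + (-5.4201)^2/2
  = 2.7568 + 14.6887 = 17.4455
Step 3: Objective decrease = 0.5 * g^T H^(-1) g = 8.7228


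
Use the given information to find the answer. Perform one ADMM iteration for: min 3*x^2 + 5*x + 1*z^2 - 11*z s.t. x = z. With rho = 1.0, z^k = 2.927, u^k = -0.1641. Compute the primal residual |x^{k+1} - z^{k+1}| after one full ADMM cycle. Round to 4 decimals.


ADMM iteration with rho = 1.0, z^k = 2.927, u^k = -0.1641
Step 1: x-update.
Minimize 3*x^2 + 5*x + (1.0/2)*(x - 2.927 - 0.1641)^2
FOC: (2*3 + 1.0)*x = -5 + 1.0*(2.927 + 0.1641)
x^{k+1} = -0.2727
Step 2: z-update.
Minimize 1*z^2 - 11*z + (1.0/2)*(-0.2727 - z - 0.1641)^2
FOC: (2*1 + 1.0)*z = 11 + 1.0*(-0.2727 - 0.1641)
z^{k+1} = 3.5211
Step 3: u-update.
u^{k+1} = -0.1641 - 0.2727 - 3.5211 = -3.9579
Step 4: Primal residual = |-0.2727 - 3.5211| = 3.7938


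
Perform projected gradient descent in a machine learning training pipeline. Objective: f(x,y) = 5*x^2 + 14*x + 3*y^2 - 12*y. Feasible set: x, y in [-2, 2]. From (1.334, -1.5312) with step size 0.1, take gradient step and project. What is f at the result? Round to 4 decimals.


Step 1: Compute gradient at (1.334, -1.5312).
grad_x = 2*5*1.334 + 14 = 27.34
grad_y = 2*3*-1.5312 - 12 = -21.1872
Step 2: Gradient step.
x_raw = 1.334 - 0.1*27.34 = -1.4
y_raw = -1.5312 - 0.1*-21.1872 = 0.5875
Step 3: Project onto [-2, 2].
x_proj = clip(-1.4) = -1.4
y_proj = clip(0.5875) = 0.5875
Step 4: Evaluate f.
f(-1.4, 0.5875) = -15.8147


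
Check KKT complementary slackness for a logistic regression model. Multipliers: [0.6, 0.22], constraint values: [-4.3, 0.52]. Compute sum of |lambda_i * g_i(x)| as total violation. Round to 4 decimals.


KKT complementary slackness check:
lambda_1 * g_1 = 0.6 * -4.3 = -2.58
lambda_2 * g_2 = 0.22 * 0.52 = 0.1144
Total violation = 2.58 + 0.1144 = 2.6944


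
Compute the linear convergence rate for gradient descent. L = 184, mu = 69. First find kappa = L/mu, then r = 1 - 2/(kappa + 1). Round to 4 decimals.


Step 1: Compute the condition number.
kappa = L/mu = 184/69 = 2.6667
Step 2: Compute the convergence rate.
r = 1 - 2/(kappa + 1) = 1 - 2*mu/(L + mu) = (L - mu)/(L + mu) = 115/253 = 0.4545


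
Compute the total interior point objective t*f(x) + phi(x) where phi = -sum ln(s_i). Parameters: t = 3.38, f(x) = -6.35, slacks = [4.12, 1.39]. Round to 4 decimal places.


Step 1: Compute log-barrier.
ln values: [1.4159, 0.3293]
phi = -(1.4159 + 0.3293) = -1.7452
Step 2: Compute augmented objective.
t*f(x) = 3.38*-6.35 = -21.463
Total = -21.463 - 1.7452 = -23.2082


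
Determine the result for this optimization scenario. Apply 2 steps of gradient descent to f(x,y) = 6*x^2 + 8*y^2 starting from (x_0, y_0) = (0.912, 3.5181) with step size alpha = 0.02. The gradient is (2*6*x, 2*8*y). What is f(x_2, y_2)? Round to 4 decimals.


Gradient descent on f(x,y) = 6*x^2 + 8*y^2.
Starting point: (0.912, 3.5181), alpha = 0.02
Step 1: grad_x = 2*6*0.912 = 10.944, grad_y = 2*8*3.5181 = 56.2896
  x_1 = 0.912 - 0.02*10.944 = 0.6931
  y_1 = 3.5181 - 0.02*56.2896 = 2.3923
Step 2: grad_x = 2*6*0.6931 = 8.3174, grad_y = 2*8*2.3923 = 38.2769
  x_2 = 0.6931 - 0.02*8.3174 = 0.5268
  y_2 = 2.3923 - 0.02*38.2769 = 1.6268
f(0.5268, 1.6268) = 6*0.5268^2 + 8*1.6268^2 = 22.836


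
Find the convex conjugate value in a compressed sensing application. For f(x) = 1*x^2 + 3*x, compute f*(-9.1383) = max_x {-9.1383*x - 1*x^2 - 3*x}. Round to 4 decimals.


f*(y) = sup_x {y*x - a*x^2 - b*x} = sup_x {(y-b)*x - a*x^2}
FOC: (y - b) - 2a*x = 0 => x* = (y - b)/(2a)
x* = (-9.1383 - 3)/(2*1) = -6.0692
f*(-9.1383) = (y-b)^2/(4a) = (-9.1383 - 3)^2/(4*1)
= 147.3383/4 = 36.8346


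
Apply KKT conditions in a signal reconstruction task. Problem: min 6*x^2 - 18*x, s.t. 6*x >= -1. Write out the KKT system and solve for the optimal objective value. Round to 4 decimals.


Step 1: Try lambda = 0 (constraint inactive).
Stationarity: 2*6*x - 18 = 0
x* = 18/(2*6) = 1.5
Check constraint: 6*1.5 = 9.0 >= -1 -- satisfied.
Step 2: Compute optimal value.
f(x*) = 6*1.5^2 - 18*1.5 = -13.5


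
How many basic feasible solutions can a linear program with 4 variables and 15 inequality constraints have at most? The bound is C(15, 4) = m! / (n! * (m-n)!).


Each vertex corresponds to some choice of n active constraints out of m, so the number of vertices is at most C(m, n) = m! / (n!(m-n)!).
m = 15, n = 4
Numerator: 15 * 14 * 13 * 12
Denominator: 4! = 24
C(15, 4) = 1365


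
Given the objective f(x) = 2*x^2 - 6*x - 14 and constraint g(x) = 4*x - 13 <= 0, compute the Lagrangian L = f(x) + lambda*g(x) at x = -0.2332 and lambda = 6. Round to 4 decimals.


Step 1: Evaluate f(x).
f(-0.2332) = 2*(-0.2332)^2 - 6*(-0.2332) - 14 = -12.492
Step 2: Evaluate g(x).
g(-0.2332) = 4*-0.2332 - 13 = -13.9328
Step 3: Compute Lagrangian.
L = -12.492 + 6*-13.9328 = -96.0888


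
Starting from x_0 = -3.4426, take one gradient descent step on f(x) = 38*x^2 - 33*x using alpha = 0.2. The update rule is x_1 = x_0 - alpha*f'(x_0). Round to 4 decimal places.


We compute the gradient at x_0 and apply the update.
f'(x) = 76*x - 33
f'(-3.4426) = 76*-3.4426 - 33 = -294.6376
x_1 = -3.4426 - 0.2*-294.6376 = 55.4849


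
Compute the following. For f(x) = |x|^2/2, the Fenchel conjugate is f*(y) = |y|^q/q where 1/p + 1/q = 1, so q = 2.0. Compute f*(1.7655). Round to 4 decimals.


The conjugate exponent q satisfies 1/p + 1/q = 1.
p = 2, so q = 2/(2 - 1) = 2.0
|y|^q = 1.7655^2.0 = 3.117
f*(1.7655) = 3.117 / 2.0 = 1.5585


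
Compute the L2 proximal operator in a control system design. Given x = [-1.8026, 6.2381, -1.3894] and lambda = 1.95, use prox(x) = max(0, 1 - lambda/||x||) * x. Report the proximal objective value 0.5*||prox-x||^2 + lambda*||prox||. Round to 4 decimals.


Step 1: Compute ||x||.
||x|| = 6.6403
Step 2: Compute scaling factor.
scale = max(0, 1 - 1.95/6.6403) = 0.7063
Step 3: prox(x) = [-1.2732, 4.4062, -0.9814]
||prox(x)|| = 4.6903
Step 4: Proximal objective.
0.5*||prox-x||^2 = 1.9013
lambda*||prox|| = 9.1461
Total = 11.0474


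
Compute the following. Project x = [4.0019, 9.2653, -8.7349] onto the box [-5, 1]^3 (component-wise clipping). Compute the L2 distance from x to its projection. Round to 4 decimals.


Project each component onto [-5, 1].
clip(4.0019) = 1.0, clip(9.2653) = 1.0, clip(-8.7349) = -5.0
Projection = [1.0, 1.0, -5.0]
Squared diffs: [9.0114, 68.3152, 13.9495]
Distance = sqrt(91.2761) = 9.5539


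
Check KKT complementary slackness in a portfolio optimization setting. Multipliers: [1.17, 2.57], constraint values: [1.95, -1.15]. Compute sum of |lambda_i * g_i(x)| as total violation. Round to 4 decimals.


KKT complementary slackness check:
lambda_1 * g_1 = 1.17 * 1.95 = 2.2815
lambda_2 * g_2 = 2.57 * -1.15 = -2.9555
Total violation = 2.2815 + 2.9555 = 5.237


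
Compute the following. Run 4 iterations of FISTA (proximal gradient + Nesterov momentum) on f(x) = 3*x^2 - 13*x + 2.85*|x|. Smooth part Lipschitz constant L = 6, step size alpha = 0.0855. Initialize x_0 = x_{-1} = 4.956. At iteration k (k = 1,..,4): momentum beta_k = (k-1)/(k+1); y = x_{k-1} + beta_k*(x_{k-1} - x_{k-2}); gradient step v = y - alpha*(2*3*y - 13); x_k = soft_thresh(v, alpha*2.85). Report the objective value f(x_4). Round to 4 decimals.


FISTA on f(x) = 3*x^2 - 13*x + 2.85*|x|
L = 6, alpha = 0.0855
Iteration 1: beta = 0.0, y = 4.956 + 0.0*(4.956 - 4.956) = 4.956
  grad(y) = 16.736, v = y - alpha*grad = 3.5251
  prox(v) = soft_thresh(3.5251, 0.2437) = 3.2814
Iteration 2: beta = 0.3333, y = 3.2814 + 0.3333*(3.2814 - 4.956) = 2.7232
  grad(y) = 3.3392, v = y - alpha*grad = 2.4377
  prox(v) = soft_thresh(2.4377, 0.2437) = 2.194
Iteration 3: beta = 0.5, y = 2.194 + 0.5*(2.194 - 3.2814) = 1.6503
  grad(y) = -3.098, v = y - alpha*grad = 1.9152
  prox(v) = soft_thresh(1.9152, 0.2437) = 1.6715
Iteration 4: beta = 0.6, y = 1.6715 + 0.6*(1.6715 - 2.194) = 1.358
  grad(y) = -4.8517, v = y - alpha*grad = 1.7729
  prox(v) = soft_thresh(1.7729, 0.2437) = 1.5292
f(x_4) = 3*1.5292^2 - 13*1.5292 + 2.85*|1.5292| = -8.506


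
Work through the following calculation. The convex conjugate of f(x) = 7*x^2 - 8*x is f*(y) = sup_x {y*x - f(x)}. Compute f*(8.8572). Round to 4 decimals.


f*(y) = sup_x {y*x - a*x^2 - b*x} = sup_x {(y-b)*x - a*x^2}
FOC: (y - b) - 2a*x = 0 => x* = (y - b)/(2a)
x* = (8.8572 + 8)/(2*7) = 1.2041
f*(8.8572) = (y-b)^2/(4a) = (8.8572 + 8)^2/(4*7)
= 284.1652/28 = 10.1488


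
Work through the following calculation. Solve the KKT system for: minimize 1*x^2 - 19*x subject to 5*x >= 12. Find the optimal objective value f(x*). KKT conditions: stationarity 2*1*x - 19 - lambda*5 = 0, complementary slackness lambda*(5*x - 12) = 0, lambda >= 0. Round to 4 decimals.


Step 1: Try lambda = 0 (constraint inactive).
Stationarity: 2*1*x - 19 = 0
x* = 19/(2*1) = 9.5
Check constraint: 5*9.5 = 47.5 >= 12 -- satisfied.
Step 2: Compute optimal value.
f(x*) = 1*9.5^2 - 19*9.5 = -90.25


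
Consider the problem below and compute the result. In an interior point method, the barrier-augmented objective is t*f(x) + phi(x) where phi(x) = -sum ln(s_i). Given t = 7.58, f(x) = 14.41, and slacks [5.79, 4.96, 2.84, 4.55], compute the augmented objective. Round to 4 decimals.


Step 1: Compute log-barrier.
ln values: [1.7561, 1.6014, 1.0438, 1.5151]
phi = -(1.7561 + 1.6014 + 1.0438 + 1.5151) = -5.9165
Step 2: Compute augmented objective.
t*f(x) = 7.58*14.41 = 109.2278
Total = 109.2278 - 5.9165 = 103.3113


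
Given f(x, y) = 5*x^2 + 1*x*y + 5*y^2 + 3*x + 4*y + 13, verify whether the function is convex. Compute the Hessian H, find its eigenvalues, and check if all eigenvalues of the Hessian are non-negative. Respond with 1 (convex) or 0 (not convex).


The Hessian of f(x,y) = 5*x^2 + 1*x*y + 5*y^2 + 3*x + 4*y + 13 is:
H = [[10, 1], [1, 10]]
Trace = 10 + 10 = 20
Determinant = 10*10 - (1)^2 = 99
Discriminant = (20)^2 - 4*99 = 4.0
Eigenvalues: lambda_1 = 9.0, lambda_2 = 11.0
The function is convex.

1


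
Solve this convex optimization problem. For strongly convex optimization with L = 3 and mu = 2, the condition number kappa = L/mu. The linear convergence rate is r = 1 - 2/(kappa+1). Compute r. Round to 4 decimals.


Step 1: Compute the condition number.
kappa = L/mu = 3/2 = 1.5
Step 2: Compute the convergence rate.
r = 1 - 2/(kappa + 1) = 1 - 2*mu/(L + mu) = (L - mu)/(L + mu) = 1/5 = 0.2


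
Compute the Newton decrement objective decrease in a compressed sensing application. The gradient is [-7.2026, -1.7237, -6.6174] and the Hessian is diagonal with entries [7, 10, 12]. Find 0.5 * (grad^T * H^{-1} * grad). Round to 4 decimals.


Step 1: H is diagonal, so H^(-1) * g = [-1.0289, -0.1724, -0.5515].
Step 2: g^T H^(-1) g = sum_i g_i^2 / H_ii
  = (-7.2026)^2/7 + (-1.7237)^2/10 + (-6.6174)^2/12
  = 7.4111 + 0.2971 + 3.6492 = 11.3573
Step 3: Objective decrease = 0.5 * g^T H^(-1) g = 5.6787


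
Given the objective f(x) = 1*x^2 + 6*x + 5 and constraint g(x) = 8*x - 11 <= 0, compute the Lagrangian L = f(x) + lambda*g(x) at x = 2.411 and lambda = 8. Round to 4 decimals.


Step 1: Evaluate f(x).
f(2.411) = 1*2.411^2 + 6*2.411 + 5 = 25.2789
Step 2: Evaluate g(x).
g(2.411) = 8*2.411 - 11 = 8.288
Step 3: Compute Lagrangian.
L = 25.2789 + 8*8.288 = 91.5829
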